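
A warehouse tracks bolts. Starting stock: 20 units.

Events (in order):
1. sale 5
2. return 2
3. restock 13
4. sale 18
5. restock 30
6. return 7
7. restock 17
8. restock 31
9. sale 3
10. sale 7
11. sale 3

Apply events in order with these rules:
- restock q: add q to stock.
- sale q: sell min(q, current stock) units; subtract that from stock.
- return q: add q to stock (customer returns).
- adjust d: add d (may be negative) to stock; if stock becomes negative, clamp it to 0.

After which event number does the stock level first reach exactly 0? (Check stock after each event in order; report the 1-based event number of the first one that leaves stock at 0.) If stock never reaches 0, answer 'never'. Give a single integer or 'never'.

Processing events:
Start: stock = 20
  Event 1 (sale 5): sell min(5,20)=5. stock: 20 - 5 = 15. total_sold = 5
  Event 2 (return 2): 15 + 2 = 17
  Event 3 (restock 13): 17 + 13 = 30
  Event 4 (sale 18): sell min(18,30)=18. stock: 30 - 18 = 12. total_sold = 23
  Event 5 (restock 30): 12 + 30 = 42
  Event 6 (return 7): 42 + 7 = 49
  Event 7 (restock 17): 49 + 17 = 66
  Event 8 (restock 31): 66 + 31 = 97
  Event 9 (sale 3): sell min(3,97)=3. stock: 97 - 3 = 94. total_sold = 26
  Event 10 (sale 7): sell min(7,94)=7. stock: 94 - 7 = 87. total_sold = 33
  Event 11 (sale 3): sell min(3,87)=3. stock: 87 - 3 = 84. total_sold = 36
Final: stock = 84, total_sold = 36

Stock never reaches 0.

Answer: never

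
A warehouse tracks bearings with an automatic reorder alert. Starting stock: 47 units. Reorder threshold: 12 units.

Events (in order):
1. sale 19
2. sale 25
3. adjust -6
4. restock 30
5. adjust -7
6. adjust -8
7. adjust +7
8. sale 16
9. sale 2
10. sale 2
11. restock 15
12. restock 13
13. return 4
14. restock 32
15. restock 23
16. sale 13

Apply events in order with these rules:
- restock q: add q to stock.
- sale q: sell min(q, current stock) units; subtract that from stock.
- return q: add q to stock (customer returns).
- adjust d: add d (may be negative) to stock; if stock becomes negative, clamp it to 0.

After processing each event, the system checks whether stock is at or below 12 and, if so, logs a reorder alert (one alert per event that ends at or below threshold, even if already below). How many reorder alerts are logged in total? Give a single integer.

Answer: 5

Derivation:
Processing events:
Start: stock = 47
  Event 1 (sale 19): sell min(19,47)=19. stock: 47 - 19 = 28. total_sold = 19
  Event 2 (sale 25): sell min(25,28)=25. stock: 28 - 25 = 3. total_sold = 44
  Event 3 (adjust -6): 3 + -6 = 0 (clamped to 0)
  Event 4 (restock 30): 0 + 30 = 30
  Event 5 (adjust -7): 30 + -7 = 23
  Event 6 (adjust -8): 23 + -8 = 15
  Event 7 (adjust +7): 15 + 7 = 22
  Event 8 (sale 16): sell min(16,22)=16. stock: 22 - 16 = 6. total_sold = 60
  Event 9 (sale 2): sell min(2,6)=2. stock: 6 - 2 = 4. total_sold = 62
  Event 10 (sale 2): sell min(2,4)=2. stock: 4 - 2 = 2. total_sold = 64
  Event 11 (restock 15): 2 + 15 = 17
  Event 12 (restock 13): 17 + 13 = 30
  Event 13 (return 4): 30 + 4 = 34
  Event 14 (restock 32): 34 + 32 = 66
  Event 15 (restock 23): 66 + 23 = 89
  Event 16 (sale 13): sell min(13,89)=13. stock: 89 - 13 = 76. total_sold = 77
Final: stock = 76, total_sold = 77

Checking against threshold 12:
  After event 1: stock=28 > 12
  After event 2: stock=3 <= 12 -> ALERT
  After event 3: stock=0 <= 12 -> ALERT
  After event 4: stock=30 > 12
  After event 5: stock=23 > 12
  After event 6: stock=15 > 12
  After event 7: stock=22 > 12
  After event 8: stock=6 <= 12 -> ALERT
  After event 9: stock=4 <= 12 -> ALERT
  After event 10: stock=2 <= 12 -> ALERT
  After event 11: stock=17 > 12
  After event 12: stock=30 > 12
  After event 13: stock=34 > 12
  After event 14: stock=66 > 12
  After event 15: stock=89 > 12
  After event 16: stock=76 > 12
Alert events: [2, 3, 8, 9, 10]. Count = 5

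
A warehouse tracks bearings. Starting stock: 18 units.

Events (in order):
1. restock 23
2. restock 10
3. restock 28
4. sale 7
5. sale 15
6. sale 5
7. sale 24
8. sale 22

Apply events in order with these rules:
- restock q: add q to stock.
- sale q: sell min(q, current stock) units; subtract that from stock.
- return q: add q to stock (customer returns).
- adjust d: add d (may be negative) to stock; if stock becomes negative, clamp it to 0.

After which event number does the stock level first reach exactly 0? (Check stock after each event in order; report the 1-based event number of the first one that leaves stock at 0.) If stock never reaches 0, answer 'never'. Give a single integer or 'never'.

Answer: never

Derivation:
Processing events:
Start: stock = 18
  Event 1 (restock 23): 18 + 23 = 41
  Event 2 (restock 10): 41 + 10 = 51
  Event 3 (restock 28): 51 + 28 = 79
  Event 4 (sale 7): sell min(7,79)=7. stock: 79 - 7 = 72. total_sold = 7
  Event 5 (sale 15): sell min(15,72)=15. stock: 72 - 15 = 57. total_sold = 22
  Event 6 (sale 5): sell min(5,57)=5. stock: 57 - 5 = 52. total_sold = 27
  Event 7 (sale 24): sell min(24,52)=24. stock: 52 - 24 = 28. total_sold = 51
  Event 8 (sale 22): sell min(22,28)=22. stock: 28 - 22 = 6. total_sold = 73
Final: stock = 6, total_sold = 73

Stock never reaches 0.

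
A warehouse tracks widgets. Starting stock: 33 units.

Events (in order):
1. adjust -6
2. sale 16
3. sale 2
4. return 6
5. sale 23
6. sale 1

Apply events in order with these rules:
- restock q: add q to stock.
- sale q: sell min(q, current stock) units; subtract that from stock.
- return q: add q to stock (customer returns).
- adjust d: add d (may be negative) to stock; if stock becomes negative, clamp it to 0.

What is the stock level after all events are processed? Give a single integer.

Answer: 0

Derivation:
Processing events:
Start: stock = 33
  Event 1 (adjust -6): 33 + -6 = 27
  Event 2 (sale 16): sell min(16,27)=16. stock: 27 - 16 = 11. total_sold = 16
  Event 3 (sale 2): sell min(2,11)=2. stock: 11 - 2 = 9. total_sold = 18
  Event 4 (return 6): 9 + 6 = 15
  Event 5 (sale 23): sell min(23,15)=15. stock: 15 - 15 = 0. total_sold = 33
  Event 6 (sale 1): sell min(1,0)=0. stock: 0 - 0 = 0. total_sold = 33
Final: stock = 0, total_sold = 33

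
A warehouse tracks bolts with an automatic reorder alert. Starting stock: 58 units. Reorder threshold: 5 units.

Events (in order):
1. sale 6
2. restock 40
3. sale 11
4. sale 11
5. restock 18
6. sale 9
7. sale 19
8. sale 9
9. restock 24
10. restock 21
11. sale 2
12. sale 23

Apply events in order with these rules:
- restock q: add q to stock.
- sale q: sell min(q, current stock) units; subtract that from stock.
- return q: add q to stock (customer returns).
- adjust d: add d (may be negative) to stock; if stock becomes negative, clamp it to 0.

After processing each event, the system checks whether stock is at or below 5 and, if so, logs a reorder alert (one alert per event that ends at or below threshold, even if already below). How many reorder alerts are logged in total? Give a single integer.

Processing events:
Start: stock = 58
  Event 1 (sale 6): sell min(6,58)=6. stock: 58 - 6 = 52. total_sold = 6
  Event 2 (restock 40): 52 + 40 = 92
  Event 3 (sale 11): sell min(11,92)=11. stock: 92 - 11 = 81. total_sold = 17
  Event 4 (sale 11): sell min(11,81)=11. stock: 81 - 11 = 70. total_sold = 28
  Event 5 (restock 18): 70 + 18 = 88
  Event 6 (sale 9): sell min(9,88)=9. stock: 88 - 9 = 79. total_sold = 37
  Event 7 (sale 19): sell min(19,79)=19. stock: 79 - 19 = 60. total_sold = 56
  Event 8 (sale 9): sell min(9,60)=9. stock: 60 - 9 = 51. total_sold = 65
  Event 9 (restock 24): 51 + 24 = 75
  Event 10 (restock 21): 75 + 21 = 96
  Event 11 (sale 2): sell min(2,96)=2. stock: 96 - 2 = 94. total_sold = 67
  Event 12 (sale 23): sell min(23,94)=23. stock: 94 - 23 = 71. total_sold = 90
Final: stock = 71, total_sold = 90

Checking against threshold 5:
  After event 1: stock=52 > 5
  After event 2: stock=92 > 5
  After event 3: stock=81 > 5
  After event 4: stock=70 > 5
  After event 5: stock=88 > 5
  After event 6: stock=79 > 5
  After event 7: stock=60 > 5
  After event 8: stock=51 > 5
  After event 9: stock=75 > 5
  After event 10: stock=96 > 5
  After event 11: stock=94 > 5
  After event 12: stock=71 > 5
Alert events: []. Count = 0

Answer: 0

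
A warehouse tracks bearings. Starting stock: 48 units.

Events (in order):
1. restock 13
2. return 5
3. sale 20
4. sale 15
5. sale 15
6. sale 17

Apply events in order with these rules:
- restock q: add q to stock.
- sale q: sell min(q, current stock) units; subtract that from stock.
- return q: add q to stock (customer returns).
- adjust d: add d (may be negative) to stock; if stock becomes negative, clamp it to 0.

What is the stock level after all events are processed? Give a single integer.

Processing events:
Start: stock = 48
  Event 1 (restock 13): 48 + 13 = 61
  Event 2 (return 5): 61 + 5 = 66
  Event 3 (sale 20): sell min(20,66)=20. stock: 66 - 20 = 46. total_sold = 20
  Event 4 (sale 15): sell min(15,46)=15. stock: 46 - 15 = 31. total_sold = 35
  Event 5 (sale 15): sell min(15,31)=15. stock: 31 - 15 = 16. total_sold = 50
  Event 6 (sale 17): sell min(17,16)=16. stock: 16 - 16 = 0. total_sold = 66
Final: stock = 0, total_sold = 66

Answer: 0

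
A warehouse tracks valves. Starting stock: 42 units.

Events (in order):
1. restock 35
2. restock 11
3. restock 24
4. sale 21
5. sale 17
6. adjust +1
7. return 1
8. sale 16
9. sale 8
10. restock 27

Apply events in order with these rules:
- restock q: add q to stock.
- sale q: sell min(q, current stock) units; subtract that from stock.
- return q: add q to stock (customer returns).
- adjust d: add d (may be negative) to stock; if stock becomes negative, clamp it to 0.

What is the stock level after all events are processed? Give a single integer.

Processing events:
Start: stock = 42
  Event 1 (restock 35): 42 + 35 = 77
  Event 2 (restock 11): 77 + 11 = 88
  Event 3 (restock 24): 88 + 24 = 112
  Event 4 (sale 21): sell min(21,112)=21. stock: 112 - 21 = 91. total_sold = 21
  Event 5 (sale 17): sell min(17,91)=17. stock: 91 - 17 = 74. total_sold = 38
  Event 6 (adjust +1): 74 + 1 = 75
  Event 7 (return 1): 75 + 1 = 76
  Event 8 (sale 16): sell min(16,76)=16. stock: 76 - 16 = 60. total_sold = 54
  Event 9 (sale 8): sell min(8,60)=8. stock: 60 - 8 = 52. total_sold = 62
  Event 10 (restock 27): 52 + 27 = 79
Final: stock = 79, total_sold = 62

Answer: 79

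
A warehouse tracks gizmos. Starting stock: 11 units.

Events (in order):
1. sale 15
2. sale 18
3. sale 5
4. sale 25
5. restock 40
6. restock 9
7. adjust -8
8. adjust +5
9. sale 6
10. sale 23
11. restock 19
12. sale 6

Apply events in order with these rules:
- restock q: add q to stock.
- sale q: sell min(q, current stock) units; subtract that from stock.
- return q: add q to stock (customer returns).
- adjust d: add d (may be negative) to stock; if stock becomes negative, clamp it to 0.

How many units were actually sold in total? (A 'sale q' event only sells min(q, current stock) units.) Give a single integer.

Answer: 46

Derivation:
Processing events:
Start: stock = 11
  Event 1 (sale 15): sell min(15,11)=11. stock: 11 - 11 = 0. total_sold = 11
  Event 2 (sale 18): sell min(18,0)=0. stock: 0 - 0 = 0. total_sold = 11
  Event 3 (sale 5): sell min(5,0)=0. stock: 0 - 0 = 0. total_sold = 11
  Event 4 (sale 25): sell min(25,0)=0. stock: 0 - 0 = 0. total_sold = 11
  Event 5 (restock 40): 0 + 40 = 40
  Event 6 (restock 9): 40 + 9 = 49
  Event 7 (adjust -8): 49 + -8 = 41
  Event 8 (adjust +5): 41 + 5 = 46
  Event 9 (sale 6): sell min(6,46)=6. stock: 46 - 6 = 40. total_sold = 17
  Event 10 (sale 23): sell min(23,40)=23. stock: 40 - 23 = 17. total_sold = 40
  Event 11 (restock 19): 17 + 19 = 36
  Event 12 (sale 6): sell min(6,36)=6. stock: 36 - 6 = 30. total_sold = 46
Final: stock = 30, total_sold = 46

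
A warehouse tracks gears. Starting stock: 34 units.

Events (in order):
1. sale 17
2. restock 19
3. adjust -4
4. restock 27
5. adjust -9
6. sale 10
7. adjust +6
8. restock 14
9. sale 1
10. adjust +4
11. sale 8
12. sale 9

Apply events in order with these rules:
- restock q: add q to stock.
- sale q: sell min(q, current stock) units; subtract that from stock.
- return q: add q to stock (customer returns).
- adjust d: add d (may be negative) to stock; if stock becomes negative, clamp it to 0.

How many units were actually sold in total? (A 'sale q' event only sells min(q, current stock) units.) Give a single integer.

Processing events:
Start: stock = 34
  Event 1 (sale 17): sell min(17,34)=17. stock: 34 - 17 = 17. total_sold = 17
  Event 2 (restock 19): 17 + 19 = 36
  Event 3 (adjust -4): 36 + -4 = 32
  Event 4 (restock 27): 32 + 27 = 59
  Event 5 (adjust -9): 59 + -9 = 50
  Event 6 (sale 10): sell min(10,50)=10. stock: 50 - 10 = 40. total_sold = 27
  Event 7 (adjust +6): 40 + 6 = 46
  Event 8 (restock 14): 46 + 14 = 60
  Event 9 (sale 1): sell min(1,60)=1. stock: 60 - 1 = 59. total_sold = 28
  Event 10 (adjust +4): 59 + 4 = 63
  Event 11 (sale 8): sell min(8,63)=8. stock: 63 - 8 = 55. total_sold = 36
  Event 12 (sale 9): sell min(9,55)=9. stock: 55 - 9 = 46. total_sold = 45
Final: stock = 46, total_sold = 45

Answer: 45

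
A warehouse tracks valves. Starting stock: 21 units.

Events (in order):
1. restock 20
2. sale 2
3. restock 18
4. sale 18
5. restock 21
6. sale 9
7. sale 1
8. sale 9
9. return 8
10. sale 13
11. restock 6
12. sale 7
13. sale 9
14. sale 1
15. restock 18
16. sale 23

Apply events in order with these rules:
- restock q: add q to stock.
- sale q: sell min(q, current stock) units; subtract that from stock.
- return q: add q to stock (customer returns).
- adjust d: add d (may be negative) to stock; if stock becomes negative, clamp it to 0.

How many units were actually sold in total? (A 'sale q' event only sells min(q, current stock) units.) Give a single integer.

Answer: 92

Derivation:
Processing events:
Start: stock = 21
  Event 1 (restock 20): 21 + 20 = 41
  Event 2 (sale 2): sell min(2,41)=2. stock: 41 - 2 = 39. total_sold = 2
  Event 3 (restock 18): 39 + 18 = 57
  Event 4 (sale 18): sell min(18,57)=18. stock: 57 - 18 = 39. total_sold = 20
  Event 5 (restock 21): 39 + 21 = 60
  Event 6 (sale 9): sell min(9,60)=9. stock: 60 - 9 = 51. total_sold = 29
  Event 7 (sale 1): sell min(1,51)=1. stock: 51 - 1 = 50. total_sold = 30
  Event 8 (sale 9): sell min(9,50)=9. stock: 50 - 9 = 41. total_sold = 39
  Event 9 (return 8): 41 + 8 = 49
  Event 10 (sale 13): sell min(13,49)=13. stock: 49 - 13 = 36. total_sold = 52
  Event 11 (restock 6): 36 + 6 = 42
  Event 12 (sale 7): sell min(7,42)=7. stock: 42 - 7 = 35. total_sold = 59
  Event 13 (sale 9): sell min(9,35)=9. stock: 35 - 9 = 26. total_sold = 68
  Event 14 (sale 1): sell min(1,26)=1. stock: 26 - 1 = 25. total_sold = 69
  Event 15 (restock 18): 25 + 18 = 43
  Event 16 (sale 23): sell min(23,43)=23. stock: 43 - 23 = 20. total_sold = 92
Final: stock = 20, total_sold = 92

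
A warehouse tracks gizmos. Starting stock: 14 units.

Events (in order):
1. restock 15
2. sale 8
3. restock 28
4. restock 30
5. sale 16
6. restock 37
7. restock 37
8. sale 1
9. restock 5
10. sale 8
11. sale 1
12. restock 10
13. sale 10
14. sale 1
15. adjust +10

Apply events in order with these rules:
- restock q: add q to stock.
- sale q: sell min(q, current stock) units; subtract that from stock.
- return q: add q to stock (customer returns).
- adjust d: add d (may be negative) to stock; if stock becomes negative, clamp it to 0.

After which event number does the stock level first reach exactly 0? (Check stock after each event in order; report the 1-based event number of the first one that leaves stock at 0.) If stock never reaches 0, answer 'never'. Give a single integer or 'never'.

Processing events:
Start: stock = 14
  Event 1 (restock 15): 14 + 15 = 29
  Event 2 (sale 8): sell min(8,29)=8. stock: 29 - 8 = 21. total_sold = 8
  Event 3 (restock 28): 21 + 28 = 49
  Event 4 (restock 30): 49 + 30 = 79
  Event 5 (sale 16): sell min(16,79)=16. stock: 79 - 16 = 63. total_sold = 24
  Event 6 (restock 37): 63 + 37 = 100
  Event 7 (restock 37): 100 + 37 = 137
  Event 8 (sale 1): sell min(1,137)=1. stock: 137 - 1 = 136. total_sold = 25
  Event 9 (restock 5): 136 + 5 = 141
  Event 10 (sale 8): sell min(8,141)=8. stock: 141 - 8 = 133. total_sold = 33
  Event 11 (sale 1): sell min(1,133)=1. stock: 133 - 1 = 132. total_sold = 34
  Event 12 (restock 10): 132 + 10 = 142
  Event 13 (sale 10): sell min(10,142)=10. stock: 142 - 10 = 132. total_sold = 44
  Event 14 (sale 1): sell min(1,132)=1. stock: 132 - 1 = 131. total_sold = 45
  Event 15 (adjust +10): 131 + 10 = 141
Final: stock = 141, total_sold = 45

Stock never reaches 0.

Answer: never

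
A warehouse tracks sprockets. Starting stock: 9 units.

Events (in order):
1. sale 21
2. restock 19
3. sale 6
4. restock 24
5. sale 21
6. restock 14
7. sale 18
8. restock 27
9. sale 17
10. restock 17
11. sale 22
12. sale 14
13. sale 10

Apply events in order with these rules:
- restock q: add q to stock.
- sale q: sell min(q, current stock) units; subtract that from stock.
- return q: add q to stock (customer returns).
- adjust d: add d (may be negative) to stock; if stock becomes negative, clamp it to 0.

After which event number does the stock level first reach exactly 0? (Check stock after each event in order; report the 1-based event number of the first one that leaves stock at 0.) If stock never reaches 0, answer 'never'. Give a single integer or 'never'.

Answer: 1

Derivation:
Processing events:
Start: stock = 9
  Event 1 (sale 21): sell min(21,9)=9. stock: 9 - 9 = 0. total_sold = 9
  Event 2 (restock 19): 0 + 19 = 19
  Event 3 (sale 6): sell min(6,19)=6. stock: 19 - 6 = 13. total_sold = 15
  Event 4 (restock 24): 13 + 24 = 37
  Event 5 (sale 21): sell min(21,37)=21. stock: 37 - 21 = 16. total_sold = 36
  Event 6 (restock 14): 16 + 14 = 30
  Event 7 (sale 18): sell min(18,30)=18. stock: 30 - 18 = 12. total_sold = 54
  Event 8 (restock 27): 12 + 27 = 39
  Event 9 (sale 17): sell min(17,39)=17. stock: 39 - 17 = 22. total_sold = 71
  Event 10 (restock 17): 22 + 17 = 39
  Event 11 (sale 22): sell min(22,39)=22. stock: 39 - 22 = 17. total_sold = 93
  Event 12 (sale 14): sell min(14,17)=14. stock: 17 - 14 = 3. total_sold = 107
  Event 13 (sale 10): sell min(10,3)=3. stock: 3 - 3 = 0. total_sold = 110
Final: stock = 0, total_sold = 110

First zero at event 1.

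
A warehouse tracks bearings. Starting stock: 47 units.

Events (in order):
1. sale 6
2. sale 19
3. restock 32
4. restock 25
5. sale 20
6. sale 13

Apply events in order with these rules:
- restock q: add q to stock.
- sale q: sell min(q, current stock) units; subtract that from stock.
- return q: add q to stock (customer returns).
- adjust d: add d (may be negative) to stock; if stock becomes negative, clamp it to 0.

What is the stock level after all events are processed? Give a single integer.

Processing events:
Start: stock = 47
  Event 1 (sale 6): sell min(6,47)=6. stock: 47 - 6 = 41. total_sold = 6
  Event 2 (sale 19): sell min(19,41)=19. stock: 41 - 19 = 22. total_sold = 25
  Event 3 (restock 32): 22 + 32 = 54
  Event 4 (restock 25): 54 + 25 = 79
  Event 5 (sale 20): sell min(20,79)=20. stock: 79 - 20 = 59. total_sold = 45
  Event 6 (sale 13): sell min(13,59)=13. stock: 59 - 13 = 46. total_sold = 58
Final: stock = 46, total_sold = 58

Answer: 46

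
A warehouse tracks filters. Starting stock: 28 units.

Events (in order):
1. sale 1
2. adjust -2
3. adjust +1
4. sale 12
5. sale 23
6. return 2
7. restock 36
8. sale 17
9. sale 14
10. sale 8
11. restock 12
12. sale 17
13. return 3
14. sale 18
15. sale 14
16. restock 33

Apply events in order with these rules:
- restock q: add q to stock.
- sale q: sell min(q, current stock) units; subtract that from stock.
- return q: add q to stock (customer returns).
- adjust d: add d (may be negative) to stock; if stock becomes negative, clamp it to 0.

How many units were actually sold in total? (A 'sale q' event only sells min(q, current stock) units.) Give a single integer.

Processing events:
Start: stock = 28
  Event 1 (sale 1): sell min(1,28)=1. stock: 28 - 1 = 27. total_sold = 1
  Event 2 (adjust -2): 27 + -2 = 25
  Event 3 (adjust +1): 25 + 1 = 26
  Event 4 (sale 12): sell min(12,26)=12. stock: 26 - 12 = 14. total_sold = 13
  Event 5 (sale 23): sell min(23,14)=14. stock: 14 - 14 = 0. total_sold = 27
  Event 6 (return 2): 0 + 2 = 2
  Event 7 (restock 36): 2 + 36 = 38
  Event 8 (sale 17): sell min(17,38)=17. stock: 38 - 17 = 21. total_sold = 44
  Event 9 (sale 14): sell min(14,21)=14. stock: 21 - 14 = 7. total_sold = 58
  Event 10 (sale 8): sell min(8,7)=7. stock: 7 - 7 = 0. total_sold = 65
  Event 11 (restock 12): 0 + 12 = 12
  Event 12 (sale 17): sell min(17,12)=12. stock: 12 - 12 = 0. total_sold = 77
  Event 13 (return 3): 0 + 3 = 3
  Event 14 (sale 18): sell min(18,3)=3. stock: 3 - 3 = 0. total_sold = 80
  Event 15 (sale 14): sell min(14,0)=0. stock: 0 - 0 = 0. total_sold = 80
  Event 16 (restock 33): 0 + 33 = 33
Final: stock = 33, total_sold = 80

Answer: 80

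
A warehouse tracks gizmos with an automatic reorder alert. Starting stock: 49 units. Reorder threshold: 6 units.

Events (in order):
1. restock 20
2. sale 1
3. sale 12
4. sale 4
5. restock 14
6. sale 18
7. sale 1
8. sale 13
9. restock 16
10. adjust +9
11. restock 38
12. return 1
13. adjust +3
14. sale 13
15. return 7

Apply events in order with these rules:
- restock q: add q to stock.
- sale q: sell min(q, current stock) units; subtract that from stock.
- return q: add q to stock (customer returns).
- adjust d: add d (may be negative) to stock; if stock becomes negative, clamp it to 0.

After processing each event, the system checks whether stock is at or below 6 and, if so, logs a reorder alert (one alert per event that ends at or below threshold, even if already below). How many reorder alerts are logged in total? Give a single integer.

Answer: 0

Derivation:
Processing events:
Start: stock = 49
  Event 1 (restock 20): 49 + 20 = 69
  Event 2 (sale 1): sell min(1,69)=1. stock: 69 - 1 = 68. total_sold = 1
  Event 3 (sale 12): sell min(12,68)=12. stock: 68 - 12 = 56. total_sold = 13
  Event 4 (sale 4): sell min(4,56)=4. stock: 56 - 4 = 52. total_sold = 17
  Event 5 (restock 14): 52 + 14 = 66
  Event 6 (sale 18): sell min(18,66)=18. stock: 66 - 18 = 48. total_sold = 35
  Event 7 (sale 1): sell min(1,48)=1. stock: 48 - 1 = 47. total_sold = 36
  Event 8 (sale 13): sell min(13,47)=13. stock: 47 - 13 = 34. total_sold = 49
  Event 9 (restock 16): 34 + 16 = 50
  Event 10 (adjust +9): 50 + 9 = 59
  Event 11 (restock 38): 59 + 38 = 97
  Event 12 (return 1): 97 + 1 = 98
  Event 13 (adjust +3): 98 + 3 = 101
  Event 14 (sale 13): sell min(13,101)=13. stock: 101 - 13 = 88. total_sold = 62
  Event 15 (return 7): 88 + 7 = 95
Final: stock = 95, total_sold = 62

Checking against threshold 6:
  After event 1: stock=69 > 6
  After event 2: stock=68 > 6
  After event 3: stock=56 > 6
  After event 4: stock=52 > 6
  After event 5: stock=66 > 6
  After event 6: stock=48 > 6
  After event 7: stock=47 > 6
  After event 8: stock=34 > 6
  After event 9: stock=50 > 6
  After event 10: stock=59 > 6
  After event 11: stock=97 > 6
  After event 12: stock=98 > 6
  After event 13: stock=101 > 6
  After event 14: stock=88 > 6
  After event 15: stock=95 > 6
Alert events: []. Count = 0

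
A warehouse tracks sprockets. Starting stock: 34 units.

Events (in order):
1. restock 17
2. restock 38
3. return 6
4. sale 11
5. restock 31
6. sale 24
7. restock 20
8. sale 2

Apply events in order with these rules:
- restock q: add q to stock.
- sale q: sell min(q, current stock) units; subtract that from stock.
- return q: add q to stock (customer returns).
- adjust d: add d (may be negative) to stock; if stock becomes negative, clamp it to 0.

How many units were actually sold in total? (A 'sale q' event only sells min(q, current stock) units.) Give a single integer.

Answer: 37

Derivation:
Processing events:
Start: stock = 34
  Event 1 (restock 17): 34 + 17 = 51
  Event 2 (restock 38): 51 + 38 = 89
  Event 3 (return 6): 89 + 6 = 95
  Event 4 (sale 11): sell min(11,95)=11. stock: 95 - 11 = 84. total_sold = 11
  Event 5 (restock 31): 84 + 31 = 115
  Event 6 (sale 24): sell min(24,115)=24. stock: 115 - 24 = 91. total_sold = 35
  Event 7 (restock 20): 91 + 20 = 111
  Event 8 (sale 2): sell min(2,111)=2. stock: 111 - 2 = 109. total_sold = 37
Final: stock = 109, total_sold = 37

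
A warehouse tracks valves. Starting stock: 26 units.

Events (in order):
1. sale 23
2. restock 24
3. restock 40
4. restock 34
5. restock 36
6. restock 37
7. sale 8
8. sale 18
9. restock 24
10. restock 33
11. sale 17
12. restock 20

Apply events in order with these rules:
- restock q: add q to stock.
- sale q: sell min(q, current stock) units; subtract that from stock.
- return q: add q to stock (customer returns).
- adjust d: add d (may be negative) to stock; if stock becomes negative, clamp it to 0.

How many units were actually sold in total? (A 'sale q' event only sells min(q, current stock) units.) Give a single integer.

Processing events:
Start: stock = 26
  Event 1 (sale 23): sell min(23,26)=23. stock: 26 - 23 = 3. total_sold = 23
  Event 2 (restock 24): 3 + 24 = 27
  Event 3 (restock 40): 27 + 40 = 67
  Event 4 (restock 34): 67 + 34 = 101
  Event 5 (restock 36): 101 + 36 = 137
  Event 6 (restock 37): 137 + 37 = 174
  Event 7 (sale 8): sell min(8,174)=8. stock: 174 - 8 = 166. total_sold = 31
  Event 8 (sale 18): sell min(18,166)=18. stock: 166 - 18 = 148. total_sold = 49
  Event 9 (restock 24): 148 + 24 = 172
  Event 10 (restock 33): 172 + 33 = 205
  Event 11 (sale 17): sell min(17,205)=17. stock: 205 - 17 = 188. total_sold = 66
  Event 12 (restock 20): 188 + 20 = 208
Final: stock = 208, total_sold = 66

Answer: 66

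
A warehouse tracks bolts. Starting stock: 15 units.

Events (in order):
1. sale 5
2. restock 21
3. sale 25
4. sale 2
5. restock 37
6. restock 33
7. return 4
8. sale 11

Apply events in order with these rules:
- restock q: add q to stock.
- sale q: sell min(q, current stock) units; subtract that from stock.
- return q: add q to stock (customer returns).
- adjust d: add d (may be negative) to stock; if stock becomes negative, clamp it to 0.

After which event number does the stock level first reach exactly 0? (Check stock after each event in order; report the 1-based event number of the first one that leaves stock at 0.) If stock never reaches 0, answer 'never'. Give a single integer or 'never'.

Answer: never

Derivation:
Processing events:
Start: stock = 15
  Event 1 (sale 5): sell min(5,15)=5. stock: 15 - 5 = 10. total_sold = 5
  Event 2 (restock 21): 10 + 21 = 31
  Event 3 (sale 25): sell min(25,31)=25. stock: 31 - 25 = 6. total_sold = 30
  Event 4 (sale 2): sell min(2,6)=2. stock: 6 - 2 = 4. total_sold = 32
  Event 5 (restock 37): 4 + 37 = 41
  Event 6 (restock 33): 41 + 33 = 74
  Event 7 (return 4): 74 + 4 = 78
  Event 8 (sale 11): sell min(11,78)=11. stock: 78 - 11 = 67. total_sold = 43
Final: stock = 67, total_sold = 43

Stock never reaches 0.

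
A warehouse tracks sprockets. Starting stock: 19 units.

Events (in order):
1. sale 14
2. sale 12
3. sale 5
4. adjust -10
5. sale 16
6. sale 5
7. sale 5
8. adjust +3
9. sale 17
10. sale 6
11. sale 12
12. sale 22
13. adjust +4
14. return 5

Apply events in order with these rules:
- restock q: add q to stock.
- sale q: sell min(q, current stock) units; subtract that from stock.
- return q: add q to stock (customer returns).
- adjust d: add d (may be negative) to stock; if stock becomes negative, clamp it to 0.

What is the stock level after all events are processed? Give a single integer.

Answer: 9

Derivation:
Processing events:
Start: stock = 19
  Event 1 (sale 14): sell min(14,19)=14. stock: 19 - 14 = 5. total_sold = 14
  Event 2 (sale 12): sell min(12,5)=5. stock: 5 - 5 = 0. total_sold = 19
  Event 3 (sale 5): sell min(5,0)=0. stock: 0 - 0 = 0. total_sold = 19
  Event 4 (adjust -10): 0 + -10 = 0 (clamped to 0)
  Event 5 (sale 16): sell min(16,0)=0. stock: 0 - 0 = 0. total_sold = 19
  Event 6 (sale 5): sell min(5,0)=0. stock: 0 - 0 = 0. total_sold = 19
  Event 7 (sale 5): sell min(5,0)=0. stock: 0 - 0 = 0. total_sold = 19
  Event 8 (adjust +3): 0 + 3 = 3
  Event 9 (sale 17): sell min(17,3)=3. stock: 3 - 3 = 0. total_sold = 22
  Event 10 (sale 6): sell min(6,0)=0. stock: 0 - 0 = 0. total_sold = 22
  Event 11 (sale 12): sell min(12,0)=0. stock: 0 - 0 = 0. total_sold = 22
  Event 12 (sale 22): sell min(22,0)=0. stock: 0 - 0 = 0. total_sold = 22
  Event 13 (adjust +4): 0 + 4 = 4
  Event 14 (return 5): 4 + 5 = 9
Final: stock = 9, total_sold = 22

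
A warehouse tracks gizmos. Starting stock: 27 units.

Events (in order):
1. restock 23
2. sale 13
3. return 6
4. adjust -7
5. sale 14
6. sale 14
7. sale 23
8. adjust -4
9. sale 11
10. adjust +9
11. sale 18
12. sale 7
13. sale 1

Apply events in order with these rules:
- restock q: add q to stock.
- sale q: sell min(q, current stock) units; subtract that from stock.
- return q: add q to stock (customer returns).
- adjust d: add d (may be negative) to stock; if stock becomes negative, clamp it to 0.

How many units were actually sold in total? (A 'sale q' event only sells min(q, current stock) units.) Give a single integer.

Processing events:
Start: stock = 27
  Event 1 (restock 23): 27 + 23 = 50
  Event 2 (sale 13): sell min(13,50)=13. stock: 50 - 13 = 37. total_sold = 13
  Event 3 (return 6): 37 + 6 = 43
  Event 4 (adjust -7): 43 + -7 = 36
  Event 5 (sale 14): sell min(14,36)=14. stock: 36 - 14 = 22. total_sold = 27
  Event 6 (sale 14): sell min(14,22)=14. stock: 22 - 14 = 8. total_sold = 41
  Event 7 (sale 23): sell min(23,8)=8. stock: 8 - 8 = 0. total_sold = 49
  Event 8 (adjust -4): 0 + -4 = 0 (clamped to 0)
  Event 9 (sale 11): sell min(11,0)=0. stock: 0 - 0 = 0. total_sold = 49
  Event 10 (adjust +9): 0 + 9 = 9
  Event 11 (sale 18): sell min(18,9)=9. stock: 9 - 9 = 0. total_sold = 58
  Event 12 (sale 7): sell min(7,0)=0. stock: 0 - 0 = 0. total_sold = 58
  Event 13 (sale 1): sell min(1,0)=0. stock: 0 - 0 = 0. total_sold = 58
Final: stock = 0, total_sold = 58

Answer: 58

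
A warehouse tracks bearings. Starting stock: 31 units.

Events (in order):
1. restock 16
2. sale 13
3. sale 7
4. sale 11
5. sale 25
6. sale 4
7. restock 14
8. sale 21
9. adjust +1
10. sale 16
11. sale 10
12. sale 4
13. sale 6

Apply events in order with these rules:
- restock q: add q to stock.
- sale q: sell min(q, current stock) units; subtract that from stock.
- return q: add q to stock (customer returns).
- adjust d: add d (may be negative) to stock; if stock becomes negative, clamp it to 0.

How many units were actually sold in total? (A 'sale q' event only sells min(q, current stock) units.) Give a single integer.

Processing events:
Start: stock = 31
  Event 1 (restock 16): 31 + 16 = 47
  Event 2 (sale 13): sell min(13,47)=13. stock: 47 - 13 = 34. total_sold = 13
  Event 3 (sale 7): sell min(7,34)=7. stock: 34 - 7 = 27. total_sold = 20
  Event 4 (sale 11): sell min(11,27)=11. stock: 27 - 11 = 16. total_sold = 31
  Event 5 (sale 25): sell min(25,16)=16. stock: 16 - 16 = 0. total_sold = 47
  Event 6 (sale 4): sell min(4,0)=0. stock: 0 - 0 = 0. total_sold = 47
  Event 7 (restock 14): 0 + 14 = 14
  Event 8 (sale 21): sell min(21,14)=14. stock: 14 - 14 = 0. total_sold = 61
  Event 9 (adjust +1): 0 + 1 = 1
  Event 10 (sale 16): sell min(16,1)=1. stock: 1 - 1 = 0. total_sold = 62
  Event 11 (sale 10): sell min(10,0)=0. stock: 0 - 0 = 0. total_sold = 62
  Event 12 (sale 4): sell min(4,0)=0. stock: 0 - 0 = 0. total_sold = 62
  Event 13 (sale 6): sell min(6,0)=0. stock: 0 - 0 = 0. total_sold = 62
Final: stock = 0, total_sold = 62

Answer: 62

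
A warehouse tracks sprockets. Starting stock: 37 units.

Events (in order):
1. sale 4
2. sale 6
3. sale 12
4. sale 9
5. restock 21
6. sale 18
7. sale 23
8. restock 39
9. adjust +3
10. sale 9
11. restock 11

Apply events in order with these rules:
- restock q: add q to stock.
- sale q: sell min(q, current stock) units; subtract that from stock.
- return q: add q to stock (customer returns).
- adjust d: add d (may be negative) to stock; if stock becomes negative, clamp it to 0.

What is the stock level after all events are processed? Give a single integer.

Processing events:
Start: stock = 37
  Event 1 (sale 4): sell min(4,37)=4. stock: 37 - 4 = 33. total_sold = 4
  Event 2 (sale 6): sell min(6,33)=6. stock: 33 - 6 = 27. total_sold = 10
  Event 3 (sale 12): sell min(12,27)=12. stock: 27 - 12 = 15. total_sold = 22
  Event 4 (sale 9): sell min(9,15)=9. stock: 15 - 9 = 6. total_sold = 31
  Event 5 (restock 21): 6 + 21 = 27
  Event 6 (sale 18): sell min(18,27)=18. stock: 27 - 18 = 9. total_sold = 49
  Event 7 (sale 23): sell min(23,9)=9. stock: 9 - 9 = 0. total_sold = 58
  Event 8 (restock 39): 0 + 39 = 39
  Event 9 (adjust +3): 39 + 3 = 42
  Event 10 (sale 9): sell min(9,42)=9. stock: 42 - 9 = 33. total_sold = 67
  Event 11 (restock 11): 33 + 11 = 44
Final: stock = 44, total_sold = 67

Answer: 44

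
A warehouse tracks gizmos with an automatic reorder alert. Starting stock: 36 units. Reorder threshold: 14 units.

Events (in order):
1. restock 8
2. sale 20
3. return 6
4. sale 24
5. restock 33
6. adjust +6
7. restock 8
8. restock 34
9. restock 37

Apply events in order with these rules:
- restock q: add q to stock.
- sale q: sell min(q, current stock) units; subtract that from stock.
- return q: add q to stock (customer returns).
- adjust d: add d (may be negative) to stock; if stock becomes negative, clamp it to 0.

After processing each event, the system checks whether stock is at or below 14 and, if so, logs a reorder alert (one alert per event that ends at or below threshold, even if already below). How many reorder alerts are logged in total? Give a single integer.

Processing events:
Start: stock = 36
  Event 1 (restock 8): 36 + 8 = 44
  Event 2 (sale 20): sell min(20,44)=20. stock: 44 - 20 = 24. total_sold = 20
  Event 3 (return 6): 24 + 6 = 30
  Event 4 (sale 24): sell min(24,30)=24. stock: 30 - 24 = 6. total_sold = 44
  Event 5 (restock 33): 6 + 33 = 39
  Event 6 (adjust +6): 39 + 6 = 45
  Event 7 (restock 8): 45 + 8 = 53
  Event 8 (restock 34): 53 + 34 = 87
  Event 9 (restock 37): 87 + 37 = 124
Final: stock = 124, total_sold = 44

Checking against threshold 14:
  After event 1: stock=44 > 14
  After event 2: stock=24 > 14
  After event 3: stock=30 > 14
  After event 4: stock=6 <= 14 -> ALERT
  After event 5: stock=39 > 14
  After event 6: stock=45 > 14
  After event 7: stock=53 > 14
  After event 8: stock=87 > 14
  After event 9: stock=124 > 14
Alert events: [4]. Count = 1

Answer: 1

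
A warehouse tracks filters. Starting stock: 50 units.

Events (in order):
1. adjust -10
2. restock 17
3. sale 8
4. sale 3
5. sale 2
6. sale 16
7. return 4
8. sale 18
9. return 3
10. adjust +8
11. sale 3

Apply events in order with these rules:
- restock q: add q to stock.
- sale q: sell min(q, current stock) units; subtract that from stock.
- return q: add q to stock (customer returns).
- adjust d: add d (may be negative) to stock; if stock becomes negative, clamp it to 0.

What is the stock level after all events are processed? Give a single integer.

Answer: 22

Derivation:
Processing events:
Start: stock = 50
  Event 1 (adjust -10): 50 + -10 = 40
  Event 2 (restock 17): 40 + 17 = 57
  Event 3 (sale 8): sell min(8,57)=8. stock: 57 - 8 = 49. total_sold = 8
  Event 4 (sale 3): sell min(3,49)=3. stock: 49 - 3 = 46. total_sold = 11
  Event 5 (sale 2): sell min(2,46)=2. stock: 46 - 2 = 44. total_sold = 13
  Event 6 (sale 16): sell min(16,44)=16. stock: 44 - 16 = 28. total_sold = 29
  Event 7 (return 4): 28 + 4 = 32
  Event 8 (sale 18): sell min(18,32)=18. stock: 32 - 18 = 14. total_sold = 47
  Event 9 (return 3): 14 + 3 = 17
  Event 10 (adjust +8): 17 + 8 = 25
  Event 11 (sale 3): sell min(3,25)=3. stock: 25 - 3 = 22. total_sold = 50
Final: stock = 22, total_sold = 50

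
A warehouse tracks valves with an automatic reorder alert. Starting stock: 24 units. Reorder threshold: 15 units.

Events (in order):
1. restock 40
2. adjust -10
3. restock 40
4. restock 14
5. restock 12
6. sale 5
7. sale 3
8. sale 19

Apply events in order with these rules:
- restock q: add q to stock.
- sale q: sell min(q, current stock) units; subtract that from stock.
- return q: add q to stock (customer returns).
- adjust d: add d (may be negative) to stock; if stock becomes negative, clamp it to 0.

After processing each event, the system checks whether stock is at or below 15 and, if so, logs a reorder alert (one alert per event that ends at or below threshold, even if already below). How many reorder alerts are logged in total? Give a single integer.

Processing events:
Start: stock = 24
  Event 1 (restock 40): 24 + 40 = 64
  Event 2 (adjust -10): 64 + -10 = 54
  Event 3 (restock 40): 54 + 40 = 94
  Event 4 (restock 14): 94 + 14 = 108
  Event 5 (restock 12): 108 + 12 = 120
  Event 6 (sale 5): sell min(5,120)=5. stock: 120 - 5 = 115. total_sold = 5
  Event 7 (sale 3): sell min(3,115)=3. stock: 115 - 3 = 112. total_sold = 8
  Event 8 (sale 19): sell min(19,112)=19. stock: 112 - 19 = 93. total_sold = 27
Final: stock = 93, total_sold = 27

Checking against threshold 15:
  After event 1: stock=64 > 15
  After event 2: stock=54 > 15
  After event 3: stock=94 > 15
  After event 4: stock=108 > 15
  After event 5: stock=120 > 15
  After event 6: stock=115 > 15
  After event 7: stock=112 > 15
  After event 8: stock=93 > 15
Alert events: []. Count = 0

Answer: 0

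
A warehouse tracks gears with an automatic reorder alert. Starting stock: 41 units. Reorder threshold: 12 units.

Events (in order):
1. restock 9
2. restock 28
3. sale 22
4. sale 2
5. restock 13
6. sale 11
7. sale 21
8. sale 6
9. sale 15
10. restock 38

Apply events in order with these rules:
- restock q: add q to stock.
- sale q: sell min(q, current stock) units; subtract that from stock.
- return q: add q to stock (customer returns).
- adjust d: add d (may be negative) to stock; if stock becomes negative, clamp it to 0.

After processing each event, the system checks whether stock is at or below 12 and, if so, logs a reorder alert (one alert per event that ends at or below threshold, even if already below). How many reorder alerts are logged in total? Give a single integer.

Processing events:
Start: stock = 41
  Event 1 (restock 9): 41 + 9 = 50
  Event 2 (restock 28): 50 + 28 = 78
  Event 3 (sale 22): sell min(22,78)=22. stock: 78 - 22 = 56. total_sold = 22
  Event 4 (sale 2): sell min(2,56)=2. stock: 56 - 2 = 54. total_sold = 24
  Event 5 (restock 13): 54 + 13 = 67
  Event 6 (sale 11): sell min(11,67)=11. stock: 67 - 11 = 56. total_sold = 35
  Event 7 (sale 21): sell min(21,56)=21. stock: 56 - 21 = 35. total_sold = 56
  Event 8 (sale 6): sell min(6,35)=6. stock: 35 - 6 = 29. total_sold = 62
  Event 9 (sale 15): sell min(15,29)=15. stock: 29 - 15 = 14. total_sold = 77
  Event 10 (restock 38): 14 + 38 = 52
Final: stock = 52, total_sold = 77

Checking against threshold 12:
  After event 1: stock=50 > 12
  After event 2: stock=78 > 12
  After event 3: stock=56 > 12
  After event 4: stock=54 > 12
  After event 5: stock=67 > 12
  After event 6: stock=56 > 12
  After event 7: stock=35 > 12
  After event 8: stock=29 > 12
  After event 9: stock=14 > 12
  After event 10: stock=52 > 12
Alert events: []. Count = 0

Answer: 0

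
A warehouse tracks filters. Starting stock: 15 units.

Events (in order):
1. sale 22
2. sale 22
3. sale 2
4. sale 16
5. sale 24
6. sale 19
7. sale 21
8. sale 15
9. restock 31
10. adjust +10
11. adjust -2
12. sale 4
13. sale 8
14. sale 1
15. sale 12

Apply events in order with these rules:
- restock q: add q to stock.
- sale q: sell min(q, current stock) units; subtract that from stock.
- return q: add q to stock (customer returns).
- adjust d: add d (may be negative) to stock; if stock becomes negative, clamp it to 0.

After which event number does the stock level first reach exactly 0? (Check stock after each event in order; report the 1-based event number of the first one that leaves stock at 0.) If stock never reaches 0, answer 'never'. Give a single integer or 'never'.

Processing events:
Start: stock = 15
  Event 1 (sale 22): sell min(22,15)=15. stock: 15 - 15 = 0. total_sold = 15
  Event 2 (sale 22): sell min(22,0)=0. stock: 0 - 0 = 0. total_sold = 15
  Event 3 (sale 2): sell min(2,0)=0. stock: 0 - 0 = 0. total_sold = 15
  Event 4 (sale 16): sell min(16,0)=0. stock: 0 - 0 = 0. total_sold = 15
  Event 5 (sale 24): sell min(24,0)=0. stock: 0 - 0 = 0. total_sold = 15
  Event 6 (sale 19): sell min(19,0)=0. stock: 0 - 0 = 0. total_sold = 15
  Event 7 (sale 21): sell min(21,0)=0. stock: 0 - 0 = 0. total_sold = 15
  Event 8 (sale 15): sell min(15,0)=0. stock: 0 - 0 = 0. total_sold = 15
  Event 9 (restock 31): 0 + 31 = 31
  Event 10 (adjust +10): 31 + 10 = 41
  Event 11 (adjust -2): 41 + -2 = 39
  Event 12 (sale 4): sell min(4,39)=4. stock: 39 - 4 = 35. total_sold = 19
  Event 13 (sale 8): sell min(8,35)=8. stock: 35 - 8 = 27. total_sold = 27
  Event 14 (sale 1): sell min(1,27)=1. stock: 27 - 1 = 26. total_sold = 28
  Event 15 (sale 12): sell min(12,26)=12. stock: 26 - 12 = 14. total_sold = 40
Final: stock = 14, total_sold = 40

First zero at event 1.

Answer: 1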